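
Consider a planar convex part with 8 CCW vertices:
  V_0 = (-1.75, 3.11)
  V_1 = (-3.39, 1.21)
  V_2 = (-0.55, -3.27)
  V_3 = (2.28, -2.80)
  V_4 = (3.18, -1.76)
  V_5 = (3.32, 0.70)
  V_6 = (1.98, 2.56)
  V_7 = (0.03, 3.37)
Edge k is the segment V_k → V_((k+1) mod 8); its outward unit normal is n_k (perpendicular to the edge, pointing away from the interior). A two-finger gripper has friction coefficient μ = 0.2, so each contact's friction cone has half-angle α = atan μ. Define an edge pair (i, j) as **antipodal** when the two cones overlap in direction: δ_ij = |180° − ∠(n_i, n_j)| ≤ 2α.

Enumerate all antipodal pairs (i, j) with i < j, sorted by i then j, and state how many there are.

count = 3; pairs: (0,3), (1,5), (2,7)

α = atan 0.2 = 11.31°;  2α = 22.62°
n_0 = (-0.7570, +0.6534)
n_1 = (-0.8446, -0.5354)
n_2 = (+0.1638, -0.9865)
n_3 = (+0.7562, -0.6544)
n_4 = (+0.9984, -0.0568)
n_5 = (+0.8114, +0.5845)
n_6 = (+0.3836, +0.9235)
n_7 = (-0.1445, +0.9895)
  (0,1): δ = 106.83°  ·
  (0,2): δ = 39.77°  ·
  (0,3): δ = 0.07°  ✓
  (0,4): δ = 37.54°  ·
  (0,5): δ = 76.57°  ·
  (0,6): δ = 108.24°  ·
  (0,7): δ = 139.11°  ·
  (1,2): δ = 112.94°  ·
  (1,3): δ = 73.24°  ·
  (1,4): δ = 35.63°  ·
  (1,5): δ = 3.40°  ✓
  (1,6): δ = 35.07°  ·
  (1,7): δ = 65.94°  ·
  (2,3): δ = 140.30°  ·
  (2,4): δ = 102.69°  ·
  (2,5): δ = 63.66°  ·
  (2,6): δ = 31.99°  ·
  (2,7): δ = 1.12°  ✓
  (3,4): δ = 142.38°  ·
  (3,5): δ = 103.36°  ·
  (3,6): δ = 71.68°  ·
  (3,7): δ = 40.82°  ·
  (4,5): δ = 140.97°  ·
  (4,6): δ = 109.30°  ·
  (4,7): δ = 78.43°  ·
  (5,6): δ = 148.33°  ·
  (5,7): δ = 117.46°  ·
  (6,7): δ = 149.13°  ·
antipodal pairs: 3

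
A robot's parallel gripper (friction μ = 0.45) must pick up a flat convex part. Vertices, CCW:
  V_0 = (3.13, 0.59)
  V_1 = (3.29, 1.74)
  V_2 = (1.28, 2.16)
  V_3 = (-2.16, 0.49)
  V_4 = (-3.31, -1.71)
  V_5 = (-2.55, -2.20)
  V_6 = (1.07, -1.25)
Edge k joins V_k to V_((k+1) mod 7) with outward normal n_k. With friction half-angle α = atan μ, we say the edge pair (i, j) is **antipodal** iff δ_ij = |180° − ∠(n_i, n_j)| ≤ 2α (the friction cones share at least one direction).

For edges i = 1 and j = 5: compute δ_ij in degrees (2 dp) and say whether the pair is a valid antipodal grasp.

δ = 26.51°, valid

α = atan 0.45 = 24.23°;  2α = 48.46°
edge 1: e_1 = (-2.01, +0.42);  n_1 = (+0.2045, +0.9789)
edge 5: e_5 = (+3.62, +0.95);  n_5 = (+0.2538, -0.9672)
∠(n_1, n_5) = 153.49°
δ = |180° − 153.49°| = 26.51°
26.51° ≤ 2α = 48.46°  →  valid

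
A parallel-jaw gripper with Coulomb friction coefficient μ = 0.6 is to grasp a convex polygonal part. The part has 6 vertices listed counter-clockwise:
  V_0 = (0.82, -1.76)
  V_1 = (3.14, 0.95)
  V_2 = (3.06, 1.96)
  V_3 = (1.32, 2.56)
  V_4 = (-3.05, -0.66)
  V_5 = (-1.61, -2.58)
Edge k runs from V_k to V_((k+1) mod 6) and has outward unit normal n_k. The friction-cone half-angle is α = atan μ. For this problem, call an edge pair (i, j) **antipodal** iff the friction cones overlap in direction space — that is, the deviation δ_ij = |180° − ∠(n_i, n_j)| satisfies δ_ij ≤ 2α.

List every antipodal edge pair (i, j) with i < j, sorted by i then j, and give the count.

α = atan 0.6 = 30.96°;  2α = 61.93°
n_0 = (+0.7597, -0.6503)
n_1 = (+0.9969, +0.0790)
n_2 = (+0.3260, +0.9454)
n_3 = (-0.5932, +0.8051)
n_4 = (-0.8000, -0.6000)
n_5 = (+0.3197, -0.9475)
  (0,1): δ = 134.90°  ·
  (0,2): δ = 68.46°  ·
  (0,3): δ = 13.05°  ✓
  (0,4): δ = 77.44°  ·
  (0,5): δ = 149.21°  ·
  (1,2): δ = 113.55°  ·
  (1,3): δ = 58.14°  ✓
  (1,4): δ = 32.34°  ✓
  (1,5): δ = 104.12°  ·
  (2,3): δ = 124.59°  ·
  (2,4): δ = 34.10°  ✓
  (2,5): δ = 37.67°  ✓
  (3,4): δ = 89.51°  ·
  (3,5): δ = 17.74°  ✓
  (4,5): δ = 108.22°  ·
antipodal pairs: 6

count = 6; pairs: (0,3), (1,3), (1,4), (2,4), (2,5), (3,5)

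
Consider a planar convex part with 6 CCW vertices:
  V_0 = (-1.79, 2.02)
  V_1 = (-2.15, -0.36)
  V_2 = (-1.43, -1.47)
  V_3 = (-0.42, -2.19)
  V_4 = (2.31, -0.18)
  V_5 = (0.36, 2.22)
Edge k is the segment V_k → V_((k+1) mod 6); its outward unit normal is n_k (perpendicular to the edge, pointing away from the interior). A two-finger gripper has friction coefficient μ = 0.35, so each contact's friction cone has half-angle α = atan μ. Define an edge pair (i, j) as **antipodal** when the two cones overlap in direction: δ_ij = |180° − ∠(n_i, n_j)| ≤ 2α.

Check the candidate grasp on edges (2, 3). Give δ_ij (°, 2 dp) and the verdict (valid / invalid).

α = atan 0.35 = 19.29°;  2α = 38.58°
edge 2: e_2 = (+1.01, -0.72);  n_2 = (-0.5805, -0.8143)
edge 3: e_3 = (+2.73, +2.01);  n_3 = (+0.5929, -0.8053)
∠(n_2, n_3) = 71.85°
δ = |180° − 71.85°| = 108.15°
108.15° > 2α = 38.58°  →  invalid

δ = 108.15°, invalid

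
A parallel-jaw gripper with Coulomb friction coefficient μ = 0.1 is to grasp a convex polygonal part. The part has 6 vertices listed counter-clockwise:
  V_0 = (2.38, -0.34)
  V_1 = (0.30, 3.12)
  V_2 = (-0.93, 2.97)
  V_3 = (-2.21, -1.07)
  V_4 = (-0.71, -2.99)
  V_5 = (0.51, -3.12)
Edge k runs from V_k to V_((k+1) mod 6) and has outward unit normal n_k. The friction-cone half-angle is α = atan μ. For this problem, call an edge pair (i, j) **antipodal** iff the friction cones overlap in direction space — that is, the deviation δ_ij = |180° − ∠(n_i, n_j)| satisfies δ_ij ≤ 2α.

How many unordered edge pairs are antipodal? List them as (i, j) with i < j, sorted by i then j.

count = 1; pairs: (0,3)

α = atan 0.1 = 5.71°;  2α = 11.42°
n_0 = (+0.8571, +0.5152)
n_1 = (-0.1211, +0.9926)
n_2 = (-0.9533, +0.3020)
n_3 = (-0.7880, -0.6156)
n_4 = (-0.1060, -0.9944)
n_5 = (+0.8297, -0.5581)
  (0,1): δ = 114.06°  ·
  (0,2): δ = 48.59°  ·
  (0,3): δ = 6.99°  ✓
  (0,4): δ = 52.91°  ·
  (0,5): δ = 115.06°  ·
  (1,2): δ = 114.53°  ·
  (1,3): δ = 58.95°  ·
  (1,4): δ = 13.04°  ·
  (1,5): δ = 49.12°  ·
  (2,3): δ = 124.42°  ·
  (2,4): δ = 78.50°  ·
  (2,5): δ = 16.35°  ·
  (3,4): δ = 134.08°  ·
  (3,5): δ = 71.93°  ·
  (4,5): δ = 117.84°  ·
antipodal pairs: 1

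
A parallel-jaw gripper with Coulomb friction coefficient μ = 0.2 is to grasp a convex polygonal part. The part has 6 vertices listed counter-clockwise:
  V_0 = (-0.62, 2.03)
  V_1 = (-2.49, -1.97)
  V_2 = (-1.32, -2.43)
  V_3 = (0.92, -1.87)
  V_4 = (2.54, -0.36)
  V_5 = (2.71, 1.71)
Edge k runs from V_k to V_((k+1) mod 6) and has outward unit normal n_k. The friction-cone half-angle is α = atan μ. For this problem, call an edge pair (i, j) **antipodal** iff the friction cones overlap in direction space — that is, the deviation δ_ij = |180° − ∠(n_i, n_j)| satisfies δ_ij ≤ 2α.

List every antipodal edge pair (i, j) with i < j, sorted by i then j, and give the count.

count = 4; pairs: (0,3), (0,4), (1,5), (2,5)

α = atan 0.2 = 11.31°;  2α = 22.62°
n_0 = (-0.9059, +0.4235)
n_1 = (-0.3659, -0.9307)
n_2 = (+0.2425, -0.9701)
n_3 = (+0.6818, -0.7315)
n_4 = (+0.9966, -0.0819)
n_5 = (+0.0957, +0.9954)
  (0,1): δ = 86.41°  ·
  (0,2): δ = 50.91°  ·
  (0,3): δ = 21.96°  ✓
  (0,4): δ = 20.36°  ✓
  (0,5): δ = 109.57°  ·
  (1,2): δ = 144.50°  ·
  (1,3): δ = 115.55°  ·
  (1,4): δ = 73.23°  ·
  (1,5): δ = 15.97°  ✓
  (2,3): δ = 151.05°  ·
  (2,4): δ = 108.73°  ·
  (2,5): δ = 19.53°  ✓
  (3,4): δ = 137.68°  ·
  (3,5): δ = 48.48°  ·
  (4,5): δ = 90.79°  ·
antipodal pairs: 4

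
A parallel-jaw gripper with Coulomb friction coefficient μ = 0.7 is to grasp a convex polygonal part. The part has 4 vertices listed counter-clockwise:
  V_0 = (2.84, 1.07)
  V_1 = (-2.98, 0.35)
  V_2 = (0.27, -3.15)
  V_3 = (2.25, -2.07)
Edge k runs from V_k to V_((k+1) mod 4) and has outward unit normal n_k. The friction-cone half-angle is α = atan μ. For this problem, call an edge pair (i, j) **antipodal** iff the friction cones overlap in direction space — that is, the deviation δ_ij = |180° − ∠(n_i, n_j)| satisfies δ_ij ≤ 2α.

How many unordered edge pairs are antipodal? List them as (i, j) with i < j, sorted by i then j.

count = 3; pairs: (0,1), (0,2), (1,3)

α = atan 0.7 = 34.99°;  2α = 69.98°
n_0 = (-0.1228, +0.9924)
n_1 = (-0.7328, -0.6805)
n_2 = (+0.4789, -0.8779)
n_3 = (+0.9828, -0.1847)
  (0,1): δ = 54.17°  ✓
  (0,2): δ = 21.56°  ✓
  (0,3): δ = 72.31°  ·
  (1,2): δ = 104.27°  ·
  (1,3): δ = 53.52°  ✓
  (2,3): δ = 129.25°  ·
antipodal pairs: 3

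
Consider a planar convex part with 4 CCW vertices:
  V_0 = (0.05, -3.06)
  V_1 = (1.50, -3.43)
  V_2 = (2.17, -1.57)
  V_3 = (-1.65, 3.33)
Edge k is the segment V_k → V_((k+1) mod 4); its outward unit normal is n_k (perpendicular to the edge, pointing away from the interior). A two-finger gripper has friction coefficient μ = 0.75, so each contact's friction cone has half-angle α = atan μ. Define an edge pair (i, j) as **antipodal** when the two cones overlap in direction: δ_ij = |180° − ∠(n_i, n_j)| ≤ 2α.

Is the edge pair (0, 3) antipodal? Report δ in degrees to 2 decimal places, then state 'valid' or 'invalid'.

α = atan 0.75 = 36.87°;  2α = 73.74°
edge 0: e_0 = (+1.45, -0.37);  n_0 = (-0.2472, -0.9690)
edge 3: e_3 = (+1.70, -6.39);  n_3 = (-0.9664, -0.2571)
∠(n_0, n_3) = 60.79°
δ = |180° − 60.79°| = 119.21°
119.21° > 2α = 73.74°  →  invalid

δ = 119.21°, invalid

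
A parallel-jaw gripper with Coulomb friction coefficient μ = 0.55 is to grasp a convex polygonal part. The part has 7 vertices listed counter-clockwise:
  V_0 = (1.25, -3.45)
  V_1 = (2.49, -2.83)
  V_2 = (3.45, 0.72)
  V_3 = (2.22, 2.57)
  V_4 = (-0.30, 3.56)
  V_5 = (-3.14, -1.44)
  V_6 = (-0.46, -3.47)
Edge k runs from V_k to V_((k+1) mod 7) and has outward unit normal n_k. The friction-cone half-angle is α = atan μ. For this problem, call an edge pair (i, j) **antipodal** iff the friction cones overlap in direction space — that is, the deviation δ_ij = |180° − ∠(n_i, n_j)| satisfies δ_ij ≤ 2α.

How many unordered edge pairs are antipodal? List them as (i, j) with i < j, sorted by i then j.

α = atan 0.55 = 28.81°;  2α = 57.62°
n_0 = (+0.4472, -0.8944)
n_1 = (+0.9653, -0.2610)
n_2 = (+0.8327, +0.5537)
n_3 = (+0.3657, +0.9308)
n_4 = (-0.8695, +0.4939)
n_5 = (-0.6038, -0.7971)
n_6 = (+0.0117, -0.9999)
  (0,1): δ = 131.70°  ·
  (0,2): δ = 82.95°  ·
  (0,3): δ = 48.01°  ✓
  (0,4): δ = 33.84°  ✓
  (0,5): δ = 116.29°  ·
  (0,6): δ = 154.11°  ·
  (1,2): δ = 131.25°  ·
  (1,3): δ = 96.32°  ·
  (1,4): δ = 14.46°  ✓
  (1,5): δ = 67.99°  ·
  (1,6): δ = 105.80°  ·
  (2,3): δ = 145.07°  ·
  (2,4): δ = 63.22°  ·
  (2,5): δ = 19.24°  ✓
  (2,6): δ = 57.05°  ✓
  (3,4): δ = 98.15°  ·
  (3,5): δ = 15.69°  ✓
  (3,6): δ = 22.12°  ✓
  (4,5): δ = 97.55°  ·
  (4,6): δ = 59.73°  ·
  (5,6): δ = 142.19°  ·
antipodal pairs: 7

count = 7; pairs: (0,3), (0,4), (1,4), (2,5), (2,6), (3,5), (3,6)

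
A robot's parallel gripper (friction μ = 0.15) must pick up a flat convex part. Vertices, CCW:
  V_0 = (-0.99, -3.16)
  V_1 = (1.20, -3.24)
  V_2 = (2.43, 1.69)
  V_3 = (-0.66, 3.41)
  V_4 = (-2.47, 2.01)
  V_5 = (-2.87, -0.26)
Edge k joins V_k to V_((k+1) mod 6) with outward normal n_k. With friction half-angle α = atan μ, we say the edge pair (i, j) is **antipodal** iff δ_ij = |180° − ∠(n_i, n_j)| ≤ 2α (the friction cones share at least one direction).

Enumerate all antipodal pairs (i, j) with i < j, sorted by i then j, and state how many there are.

α = atan 0.15 = 8.53°;  2α = 17.06°
n_0 = (-0.0365, -0.9993)
n_1 = (+0.9703, -0.2421)
n_2 = (+0.4864, +0.8738)
n_3 = (-0.6118, +0.7910)
n_4 = (-0.9848, +0.1735)
n_5 = (-0.8391, -0.5440)
  (0,1): δ = 101.92°  ·
  (0,2): δ = 27.01°  ·
  (0,3): δ = 39.81°  ·
  (0,4): δ = 82.10°  ·
  (0,5): δ = 125.05°  ·
  (1,2): δ = 105.09°  ·
  (1,3): δ = 38.27°  ·
  (1,4): δ = 4.02°  ✓
  (1,5): δ = 46.96°  ·
  (2,3): δ = 113.18°  ·
  (2,4): δ = 70.89°  ·
  (2,5): δ = 27.94°  ·
  (3,4): δ = 137.71°  ·
  (3,5): δ = 94.77°  ·
  (4,5): δ = 137.05°  ·
antipodal pairs: 1

count = 1; pairs: (1,4)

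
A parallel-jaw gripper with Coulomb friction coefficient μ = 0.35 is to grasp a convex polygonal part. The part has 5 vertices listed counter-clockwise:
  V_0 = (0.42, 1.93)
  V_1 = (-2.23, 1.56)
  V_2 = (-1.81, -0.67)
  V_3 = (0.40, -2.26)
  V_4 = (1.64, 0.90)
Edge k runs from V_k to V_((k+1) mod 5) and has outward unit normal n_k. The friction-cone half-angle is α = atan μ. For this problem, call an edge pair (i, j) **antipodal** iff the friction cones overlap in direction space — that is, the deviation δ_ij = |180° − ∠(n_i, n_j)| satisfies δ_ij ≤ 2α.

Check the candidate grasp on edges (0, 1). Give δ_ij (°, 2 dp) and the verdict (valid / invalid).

α = atan 0.35 = 19.29°;  2α = 38.58°
edge 0: e_0 = (-2.65, -0.37);  n_0 = (-0.1383, +0.9904)
edge 1: e_1 = (+0.42, -2.23);  n_1 = (-0.9827, -0.1851)
∠(n_0, n_1) = 92.72°
δ = |180° − 92.72°| = 87.28°
87.28° > 2α = 38.58°  →  invalid

δ = 87.28°, invalid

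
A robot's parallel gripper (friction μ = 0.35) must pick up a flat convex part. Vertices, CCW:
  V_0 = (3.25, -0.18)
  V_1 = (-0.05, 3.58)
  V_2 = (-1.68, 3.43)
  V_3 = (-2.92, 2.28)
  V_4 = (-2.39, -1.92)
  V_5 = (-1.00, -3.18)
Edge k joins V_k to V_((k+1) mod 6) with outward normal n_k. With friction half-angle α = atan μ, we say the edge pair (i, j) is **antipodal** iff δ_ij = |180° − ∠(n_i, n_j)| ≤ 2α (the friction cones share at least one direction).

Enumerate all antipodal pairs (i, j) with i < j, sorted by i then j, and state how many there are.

count = 4; pairs: (0,3), (0,4), (1,5), (2,5)

α = atan 0.35 = 19.29°;  2α = 38.58°
n_0 = (+0.7516, +0.6596)
n_1 = (-0.0916, +0.9958)
n_2 = (-0.6800, +0.7332)
n_3 = (-0.9921, -0.1252)
n_4 = (-0.6716, -0.7409)
n_5 = (+0.5767, -0.8170)
  (0,1): δ = 126.01°  ·
  (0,2): δ = 88.43°  ·
  (0,3): δ = 34.08°  ✓
  (0,4): δ = 6.54°  ✓
  (0,5): δ = 83.95°  ·
  (1,2): δ = 142.41°  ·
  (1,3): δ = 88.07°  ·
  (1,4): δ = 47.45°  ·
  (1,5): δ = 29.96°  ✓
  (2,3): δ = 125.65°  ·
  (2,4): δ = 85.03°  ·
  (2,5): δ = 7.63°  ✓
  (3,4): δ = 139.38°  ·
  (3,5): δ = 61.97°  ·
  (4,5): δ = 102.59°  ·
antipodal pairs: 4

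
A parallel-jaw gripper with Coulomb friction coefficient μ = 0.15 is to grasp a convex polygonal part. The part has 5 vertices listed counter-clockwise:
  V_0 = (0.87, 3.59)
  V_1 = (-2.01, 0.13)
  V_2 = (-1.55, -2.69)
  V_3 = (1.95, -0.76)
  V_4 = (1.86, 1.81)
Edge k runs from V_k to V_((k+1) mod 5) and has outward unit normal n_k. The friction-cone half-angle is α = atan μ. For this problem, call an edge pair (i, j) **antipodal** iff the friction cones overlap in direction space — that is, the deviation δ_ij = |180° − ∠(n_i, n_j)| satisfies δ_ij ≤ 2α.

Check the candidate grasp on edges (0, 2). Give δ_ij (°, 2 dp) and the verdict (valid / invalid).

δ = 21.35°, invalid

α = atan 0.15 = 8.53°;  2α = 17.06°
edge 0: e_0 = (-2.88, -3.46);  n_0 = (-0.7686, +0.6397)
edge 2: e_2 = (+3.50, +1.93);  n_2 = (+0.4829, -0.8757)
∠(n_0, n_2) = 158.65°
δ = |180° − 158.65°| = 21.35°
21.35° > 2α = 17.06°  →  invalid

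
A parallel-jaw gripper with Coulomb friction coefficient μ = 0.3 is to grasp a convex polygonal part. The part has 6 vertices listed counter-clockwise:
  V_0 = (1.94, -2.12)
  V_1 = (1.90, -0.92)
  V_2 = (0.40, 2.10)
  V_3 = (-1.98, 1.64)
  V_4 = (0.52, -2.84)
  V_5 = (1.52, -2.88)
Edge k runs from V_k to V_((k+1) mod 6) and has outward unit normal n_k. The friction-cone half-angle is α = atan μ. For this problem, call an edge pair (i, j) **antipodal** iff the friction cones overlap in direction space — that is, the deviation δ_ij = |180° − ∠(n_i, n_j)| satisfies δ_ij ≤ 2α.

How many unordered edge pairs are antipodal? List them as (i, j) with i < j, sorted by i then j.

count = 3; pairs: (0,3), (1,3), (2,4)

α = atan 0.3 = 16.70°;  2α = 33.40°
n_0 = (+0.9994, +0.0333)
n_1 = (+0.8956, +0.4448)
n_2 = (-0.1898, +0.9818)
n_3 = (-0.8732, -0.4873)
n_4 = (-0.0400, -0.9992)
n_5 = (+0.8752, -0.4837)
  (0,1): δ = 155.50°  ·
  (0,2): δ = 80.97°  ·
  (0,3): δ = 27.25°  ✓
  (0,4): δ = 85.80°  ·
  (0,5): δ = 149.16°  ·
  (1,2): δ = 105.47°  ·
  (1,3): δ = 2.75°  ✓
  (1,4): δ = 61.30°  ·
  (1,5): δ = 124.66°  ·
  (2,3): δ = 71.78°  ·
  (2,4): δ = 13.23°  ✓
  (2,5): δ = 50.13°  ·
  (3,4): δ = 121.45°  ·
  (3,5): δ = 58.09°  ·
  (4,5): δ = 116.64°  ·
antipodal pairs: 3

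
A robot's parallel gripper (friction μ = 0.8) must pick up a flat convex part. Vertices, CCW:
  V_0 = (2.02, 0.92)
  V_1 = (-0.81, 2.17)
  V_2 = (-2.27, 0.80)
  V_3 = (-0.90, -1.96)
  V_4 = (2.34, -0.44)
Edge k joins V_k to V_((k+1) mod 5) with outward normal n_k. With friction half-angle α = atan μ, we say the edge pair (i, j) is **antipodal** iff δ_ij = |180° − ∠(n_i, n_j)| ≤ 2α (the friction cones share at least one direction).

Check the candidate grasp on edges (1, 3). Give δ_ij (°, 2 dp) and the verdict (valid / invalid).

α = atan 0.8 = 38.66°;  2α = 77.32°
edge 1: e_1 = (-1.46, -1.37);  n_1 = (-0.6843, +0.7292)
edge 3: e_3 = (+3.24, +1.52);  n_3 = (+0.4247, -0.9053)
∠(n_1, n_3) = 161.95°
δ = |180° − 161.95°| = 18.05°
18.05° ≤ 2α = 77.32°  →  valid

δ = 18.05°, valid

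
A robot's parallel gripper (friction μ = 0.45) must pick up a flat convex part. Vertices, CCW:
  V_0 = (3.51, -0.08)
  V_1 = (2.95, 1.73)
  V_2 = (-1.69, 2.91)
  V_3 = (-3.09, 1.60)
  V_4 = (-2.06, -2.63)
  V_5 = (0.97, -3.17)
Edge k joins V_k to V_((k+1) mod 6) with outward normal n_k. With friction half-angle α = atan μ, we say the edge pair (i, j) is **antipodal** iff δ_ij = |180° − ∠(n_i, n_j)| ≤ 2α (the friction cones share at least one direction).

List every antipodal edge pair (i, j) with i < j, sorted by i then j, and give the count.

count = 3; pairs: (0,3), (1,4), (2,5)

α = atan 0.45 = 24.23°;  2α = 48.46°
n_0 = (+0.9553, +0.2956)
n_1 = (+0.2465, +0.9692)
n_2 = (-0.6832, +0.7302)
n_3 = (-0.9716, -0.2366)
n_4 = (-0.1755, -0.9845)
n_5 = (+0.7725, -0.6350)
  (0,1): δ = 121.46°  ·
  (0,2): δ = 64.09°  ·
  (0,3): δ = 3.51°  ✓
  (0,4): δ = 62.70°  ·
  (0,5): δ = 123.39°  ·
  (1,2): δ = 122.63°  ·
  (1,3): δ = 62.05°  ·
  (1,4): δ = 4.16°  ✓
  (1,5): δ = 64.85°  ·
  (2,3): δ = 119.41°  ·
  (2,4): δ = 53.20°  ·
  (2,5): δ = 7.48°  ✓
  (3,4): δ = 113.79°  ·
  (3,5): δ = 53.11°  ·
  (4,5): δ = 119.32°  ·
antipodal pairs: 3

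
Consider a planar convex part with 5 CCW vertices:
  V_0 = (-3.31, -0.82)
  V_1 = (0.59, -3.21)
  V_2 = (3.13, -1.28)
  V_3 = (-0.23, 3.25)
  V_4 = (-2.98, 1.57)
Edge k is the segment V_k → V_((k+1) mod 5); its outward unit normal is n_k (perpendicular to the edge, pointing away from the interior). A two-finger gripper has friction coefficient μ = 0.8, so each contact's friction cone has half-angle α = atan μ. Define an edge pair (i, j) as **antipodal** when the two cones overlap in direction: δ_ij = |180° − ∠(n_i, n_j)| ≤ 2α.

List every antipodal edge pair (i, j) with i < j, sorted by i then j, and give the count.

count = 5; pairs: (0,2), (0,3), (1,3), (1,4), (2,4)

α = atan 0.8 = 38.66°;  2α = 77.32°
n_0 = (-0.5225, -0.8526)
n_1 = (+0.6050, -0.7962)
n_2 = (+0.8032, +0.5957)
n_3 = (-0.5213, +0.8534)
n_4 = (-0.9906, +0.1368)
  (0,1): δ = 111.27°  ·
  (0,2): δ = 21.93°  ✓
  (0,3): δ = 62.92°  ✓
  (0,4): δ = 113.64°  ·
  (1,2): δ = 90.66°  ·
  (1,3): δ = 5.81°  ✓
  (1,4): δ = 44.91°  ✓
  (2,3): δ = 95.14°  ·
  (2,4): δ = 44.43°  ✓
  (3,4): δ = 129.28°  ·
antipodal pairs: 5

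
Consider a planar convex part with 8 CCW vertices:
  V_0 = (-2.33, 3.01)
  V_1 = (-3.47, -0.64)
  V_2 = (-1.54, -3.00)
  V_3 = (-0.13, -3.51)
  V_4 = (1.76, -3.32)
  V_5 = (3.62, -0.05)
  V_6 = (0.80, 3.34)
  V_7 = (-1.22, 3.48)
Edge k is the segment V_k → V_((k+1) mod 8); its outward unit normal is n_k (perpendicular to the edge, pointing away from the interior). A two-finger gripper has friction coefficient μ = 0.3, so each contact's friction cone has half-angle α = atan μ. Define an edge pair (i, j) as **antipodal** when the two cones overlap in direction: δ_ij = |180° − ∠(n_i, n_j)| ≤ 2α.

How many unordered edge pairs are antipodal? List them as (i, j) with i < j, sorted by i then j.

count = 6; pairs: (0,4), (1,5), (2,5), (2,6), (3,6), (3,7)

α = atan 0.3 = 16.70°;  2α = 33.40°
n_0 = (-0.9545, +0.2981)
n_1 = (-0.7741, -0.6331)
n_2 = (-0.3401, -0.9404)
n_3 = (+0.1000, -0.9950)
n_4 = (+0.8692, -0.4944)
n_5 = (+0.7688, +0.6395)
n_6 = (+0.0691, +0.9976)
n_7 = (-0.3899, +0.9209)
  (0,1): δ = 123.38°  ·
  (0,2): δ = 92.54°  ·
  (0,3): δ = 66.91°  ·
  (0,4): δ = 12.29°  ✓
  (0,5): δ = 57.10°  ·
  (0,6): δ = 103.38°  ·
  (0,7): δ = 130.29°  ·
  (1,2): δ = 149.16°  ·
  (1,3): δ = 123.54°  ·
  (1,4): δ = 68.91°  ·
  (1,5): δ = 0.48°  ✓
  (1,6): δ = 46.76°  ·
  (1,7): δ = 73.67°  ·
  (2,3): δ = 154.37°  ·
  (2,4): δ = 99.75°  ·
  (2,5): δ = 30.36°  ✓
  (2,6): δ = 15.92°  ✓
  (2,7): δ = 42.83°  ·
  (3,4): δ = 125.37°  ·
  (3,5): δ = 55.98°  ·
  (3,6): δ = 9.71°  ✓
  (3,7): δ = 17.21°  ✓
  (4,5): δ = 110.61°  ·
  (4,6): δ = 64.33°  ·
  (4,7): δ = 37.42°  ·
  (5,6): δ = 133.72°  ·
  (5,7): δ = 106.81°  ·
  (6,7): δ = 153.09°  ·
antipodal pairs: 6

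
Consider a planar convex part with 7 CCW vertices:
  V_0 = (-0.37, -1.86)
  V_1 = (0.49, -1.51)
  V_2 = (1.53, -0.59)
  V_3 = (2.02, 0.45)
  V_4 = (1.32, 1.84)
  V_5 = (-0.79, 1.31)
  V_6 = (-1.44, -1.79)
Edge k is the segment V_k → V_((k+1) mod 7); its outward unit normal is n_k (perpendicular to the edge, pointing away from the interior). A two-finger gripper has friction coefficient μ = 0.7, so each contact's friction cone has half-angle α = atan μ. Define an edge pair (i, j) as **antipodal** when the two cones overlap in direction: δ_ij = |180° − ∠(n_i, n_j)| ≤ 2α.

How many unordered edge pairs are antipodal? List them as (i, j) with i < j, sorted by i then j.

α = atan 0.7 = 34.99°;  2α = 69.98°
n_0 = (+0.3770, -0.9262)
n_1 = (+0.6626, -0.7490)
n_2 = (+0.9046, -0.4262)
n_3 = (+0.8931, +0.4498)
n_4 = (-0.2436, +0.9699)
n_5 = (-0.9787, +0.2052)
n_6 = (-0.0653, -0.9979)
  (0,1): δ = 160.65°  ·
  (0,2): δ = 137.37°  ·
  (0,3): δ = 85.42°  ·
  (0,4): δ = 8.05°  ✓
  (0,5): δ = 56.01°  ✓
  (0,6): δ = 154.11°  ·
  (1,2): δ = 156.72°  ·
  (1,3): δ = 104.77°  ·
  (1,4): δ = 27.40°  ✓
  (1,5): δ = 36.66°  ✓
  (1,6): δ = 134.76°  ·
  (2,3): δ = 128.04°  ·
  (2,4): δ = 50.67°  ✓
  (2,5): δ = 13.39°  ✓
  (2,6): δ = 111.48°  ·
  (3,4): δ = 102.63°  ·
  (3,5): δ = 38.57°  ✓
  (3,6): δ = 59.53°  ✓
  (4,5): δ = 115.94°  ·
  (4,6): δ = 17.84°  ✓
  (5,6): δ = 81.90°  ·
antipodal pairs: 9

count = 9; pairs: (0,4), (0,5), (1,4), (1,5), (2,4), (2,5), (3,5), (3,6), (4,6)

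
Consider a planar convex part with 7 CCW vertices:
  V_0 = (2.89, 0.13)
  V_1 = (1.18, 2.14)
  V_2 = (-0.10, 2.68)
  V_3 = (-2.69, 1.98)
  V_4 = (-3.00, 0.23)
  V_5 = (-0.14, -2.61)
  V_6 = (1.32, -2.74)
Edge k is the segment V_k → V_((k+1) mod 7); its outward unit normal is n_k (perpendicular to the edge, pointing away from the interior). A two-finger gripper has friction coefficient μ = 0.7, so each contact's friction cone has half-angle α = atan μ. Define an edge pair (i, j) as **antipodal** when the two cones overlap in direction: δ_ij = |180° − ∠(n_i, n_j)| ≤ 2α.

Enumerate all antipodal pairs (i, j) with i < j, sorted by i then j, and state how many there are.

count = 9; pairs: (0,3), (0,4), (0,5), (1,4), (1,5), (2,4), (2,5), (2,6), (3,6)

α = atan 0.7 = 34.99°;  2α = 69.98°
n_0 = (+0.7617, +0.6480)
n_1 = (+0.3887, +0.9214)
n_2 = (-0.2609, +0.9654)
n_3 = (-0.9847, +0.1744)
n_4 = (-0.7046, -0.7096)
n_5 = (-0.0887, -0.9961)
n_6 = (+0.8773, -0.4799)
  (0,1): δ = 153.26°  ·
  (0,2): δ = 115.27°  ·
  (0,3): δ = 50.43°  ✓
  (0,4): δ = 4.81°  ✓
  (0,5): δ = 44.52°  ✓
  (0,6): δ = 110.93°  ·
  (1,2): δ = 142.00°  ·
  (1,3): δ = 77.17°  ·
  (1,4): δ = 21.93°  ✓
  (1,5): δ = 17.79°  ✓
  (1,6): δ = 84.19°  ·
  (2,3): δ = 115.17°  ·
  (2,4): δ = 59.92°  ✓
  (2,5): δ = 20.21°  ✓
  (2,6): δ = 46.20°  ✓
  (3,4): δ = 124.75°  ·
  (3,5): δ = 85.04°  ·
  (3,6): δ = 18.64°  ✓
  (4,5): δ = 140.29°  ·
  (4,6): δ = 73.88°  ·
  (5,6): δ = 113.59°  ·
antipodal pairs: 9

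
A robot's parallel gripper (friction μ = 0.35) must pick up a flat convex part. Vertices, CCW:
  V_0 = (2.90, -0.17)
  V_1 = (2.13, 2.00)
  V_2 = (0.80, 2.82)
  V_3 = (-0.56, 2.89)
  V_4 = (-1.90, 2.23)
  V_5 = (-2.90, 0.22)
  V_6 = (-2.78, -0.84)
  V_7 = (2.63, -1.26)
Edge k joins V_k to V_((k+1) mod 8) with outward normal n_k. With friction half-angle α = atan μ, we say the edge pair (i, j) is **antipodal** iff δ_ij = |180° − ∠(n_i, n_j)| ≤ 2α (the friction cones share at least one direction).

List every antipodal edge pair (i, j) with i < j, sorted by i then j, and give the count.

α = atan 0.35 = 19.29°;  2α = 38.58°
n_0 = (+0.9424, +0.3344)
n_1 = (+0.5248, +0.8512)
n_2 = (+0.0514, +0.9987)
n_3 = (-0.4418, +0.8971)
n_4 = (-0.8953, +0.4454)
n_5 = (-0.9937, -0.1125)
n_6 = (-0.0774, -0.9970)
n_7 = (+0.9707, -0.2404)
  (0,1): δ = 141.19°  ·
  (0,2): δ = 112.48°  ·
  (0,3): δ = 83.31°  ·
  (0,4): δ = 45.99°  ·
  (0,5): δ = 13.08°  ✓
  (0,6): δ = 66.02°  ·
  (0,7): δ = 146.55°  ·
  (1,2): δ = 151.29°  ·
  (1,3): δ = 122.12°  ·
  (1,4): δ = 84.80°  ·
  (1,5): δ = 51.89°  ·
  (1,6): δ = 27.22°  ✓
  (1,7): δ = 107.74°  ·
  (2,3): δ = 150.83°  ·
  (2,4): δ = 113.50°  ·
  (2,5): δ = 80.59°  ·
  (2,6): δ = 1.49°  ✓
  (2,7): δ = 79.03°  ·
  (3,4): δ = 142.67°  ·
  (3,5): δ = 109.76°  ·
  (3,6): δ = 30.66°  ✓
  (3,7): δ = 49.87°  ·
  (4,5): δ = 147.09°  ·
  (4,6): δ = 67.99°  ·
  (4,7): δ = 12.54°  ✓
  (5,6): δ = 100.90°  ·
  (5,7): δ = 20.37°  ✓
  (6,7): δ = 99.47°  ·
antipodal pairs: 6

count = 6; pairs: (0,5), (1,6), (2,6), (3,6), (4,7), (5,7)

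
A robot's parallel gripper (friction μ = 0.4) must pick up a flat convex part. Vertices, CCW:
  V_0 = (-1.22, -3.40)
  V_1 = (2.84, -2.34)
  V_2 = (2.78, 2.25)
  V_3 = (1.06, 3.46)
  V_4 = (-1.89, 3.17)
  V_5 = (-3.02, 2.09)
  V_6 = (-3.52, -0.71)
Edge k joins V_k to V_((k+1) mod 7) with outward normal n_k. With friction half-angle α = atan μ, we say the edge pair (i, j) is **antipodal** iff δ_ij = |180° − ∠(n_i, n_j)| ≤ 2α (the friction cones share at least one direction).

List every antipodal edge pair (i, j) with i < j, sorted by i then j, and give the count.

α = atan 0.4 = 21.80°;  2α = 43.60°
n_0 = (+0.2526, -0.9676)
n_1 = (+0.9999, +0.0131)
n_2 = (+0.5754, +0.8179)
n_3 = (-0.0978, +0.9952)
n_4 = (-0.6909, +0.7229)
n_5 = (-0.9844, +0.1758)
n_6 = (-0.7601, -0.6499)
  (0,1): δ = 103.88°  ·
  (0,2): δ = 49.76°  ·
  (0,3): δ = 9.02°  ✓
  (0,4): δ = 29.07°  ✓
  (0,5): δ = 65.24°  ·
  (0,6): δ = 115.90°  ·
  (1,2): δ = 125.87°  ·
  (1,3): δ = 85.13°  ·
  (1,4): δ = 47.04°  ·
  (1,5): δ = 10.87°  ✓
  (1,6): δ = 39.78°  ✓
  (2,3): δ = 139.26°  ·
  (2,4): δ = 101.17°  ·
  (2,5): δ = 65.00°  ·
  (2,6): δ = 14.34°  ✓
  (3,4): δ = 141.91°  ·
  (3,5): δ = 105.74°  ·
  (3,6): δ = 55.08°  ·
  (4,5): δ = 143.83°  ·
  (4,6): δ = 93.17°  ·
  (5,6): δ = 129.34°  ·
antipodal pairs: 5

count = 5; pairs: (0,3), (0,4), (1,5), (1,6), (2,6)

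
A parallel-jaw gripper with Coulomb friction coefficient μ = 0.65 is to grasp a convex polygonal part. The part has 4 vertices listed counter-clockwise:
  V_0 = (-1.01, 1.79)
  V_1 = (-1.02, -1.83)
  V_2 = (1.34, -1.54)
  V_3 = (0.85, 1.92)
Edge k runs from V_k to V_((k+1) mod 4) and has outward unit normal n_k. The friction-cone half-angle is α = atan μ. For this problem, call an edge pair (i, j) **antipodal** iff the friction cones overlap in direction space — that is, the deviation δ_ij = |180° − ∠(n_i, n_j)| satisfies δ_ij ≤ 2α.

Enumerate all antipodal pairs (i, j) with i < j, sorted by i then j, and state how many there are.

count = 2; pairs: (0,2), (1,3)

α = atan 0.65 = 33.02°;  2α = 66.05°
n_0 = (-1.0000, +0.0028)
n_1 = (+0.1220, -0.9925)
n_2 = (+0.9901, +0.1402)
n_3 = (-0.0697, +0.9976)
  (0,1): δ = 82.84°  ·
  (0,2): δ = 8.22°  ✓
  (0,3): δ = 94.16°  ·
  (1,2): δ = 88.94°  ·
  (1,3): δ = 3.01°  ✓
  (2,3): δ = 94.06°  ·
antipodal pairs: 2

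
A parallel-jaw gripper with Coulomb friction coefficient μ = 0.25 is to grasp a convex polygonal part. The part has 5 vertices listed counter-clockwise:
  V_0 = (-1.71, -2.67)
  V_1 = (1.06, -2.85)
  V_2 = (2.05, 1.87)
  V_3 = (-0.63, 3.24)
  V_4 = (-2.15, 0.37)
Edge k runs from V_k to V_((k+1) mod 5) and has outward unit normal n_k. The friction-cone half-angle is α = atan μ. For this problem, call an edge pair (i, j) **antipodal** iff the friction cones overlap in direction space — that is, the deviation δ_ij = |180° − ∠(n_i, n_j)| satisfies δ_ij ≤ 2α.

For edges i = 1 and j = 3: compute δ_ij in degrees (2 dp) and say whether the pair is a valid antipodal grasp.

δ = 16.06°, valid

α = atan 0.25 = 14.04°;  2α = 28.07°
edge 1: e_1 = (+0.99, +4.72);  n_1 = (+0.9787, -0.2053)
edge 3: e_3 = (-1.52, -2.87);  n_3 = (-0.8837, +0.4680)
∠(n_1, n_3) = 163.94°
δ = |180° − 163.94°| = 16.06°
16.06° ≤ 2α = 28.07°  →  valid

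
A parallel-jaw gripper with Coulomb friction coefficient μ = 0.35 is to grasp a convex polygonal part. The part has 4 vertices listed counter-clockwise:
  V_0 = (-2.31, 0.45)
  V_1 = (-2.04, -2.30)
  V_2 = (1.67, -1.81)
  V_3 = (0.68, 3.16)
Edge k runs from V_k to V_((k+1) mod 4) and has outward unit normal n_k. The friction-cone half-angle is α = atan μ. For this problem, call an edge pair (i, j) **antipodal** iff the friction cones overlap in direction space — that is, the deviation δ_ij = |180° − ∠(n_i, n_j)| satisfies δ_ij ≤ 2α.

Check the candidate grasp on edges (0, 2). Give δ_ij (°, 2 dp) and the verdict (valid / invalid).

α = atan 0.35 = 19.29°;  2α = 38.58°
edge 0: e_0 = (+0.27, -2.75);  n_0 = (-0.9952, -0.0977)
edge 2: e_2 = (-0.99, +4.97);  n_2 = (+0.9807, +0.1954)
∠(n_0, n_2) = 174.34°
δ = |180° − 174.34°| = 5.66°
5.66° ≤ 2α = 38.58°  →  valid

δ = 5.66°, valid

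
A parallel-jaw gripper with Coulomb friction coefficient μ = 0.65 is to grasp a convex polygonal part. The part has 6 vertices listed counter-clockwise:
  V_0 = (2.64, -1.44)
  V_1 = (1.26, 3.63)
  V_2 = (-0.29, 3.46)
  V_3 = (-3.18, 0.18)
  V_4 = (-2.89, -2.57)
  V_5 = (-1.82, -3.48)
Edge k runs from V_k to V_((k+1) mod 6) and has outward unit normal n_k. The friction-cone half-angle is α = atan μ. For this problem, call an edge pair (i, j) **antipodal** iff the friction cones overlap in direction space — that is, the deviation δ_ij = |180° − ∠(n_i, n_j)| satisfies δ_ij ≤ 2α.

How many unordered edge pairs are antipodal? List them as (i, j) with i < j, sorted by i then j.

count = 6; pairs: (0,2), (0,3), (0,4), (1,4), (1,5), (2,5)

α = atan 0.65 = 33.02°;  2α = 66.05°
n_0 = (+0.9649, +0.2626)
n_1 = (-0.1090, +0.9940)
n_2 = (-0.7503, +0.6611)
n_3 = (-0.9945, -0.1049)
n_4 = (-0.6479, -0.7618)
n_5 = (+0.4160, -0.9094)
  (0,1): δ = 98.97°  ·
  (0,2): δ = 56.61°  ✓
  (0,3): δ = 9.21°  ✓
  (0,4): δ = 34.39°  ✓
  (0,5): δ = 99.35°  ·
  (1,2): δ = 137.64°  ·
  (1,3): δ = 90.24°  ·
  (1,4): δ = 46.64°  ✓
  (1,5): δ = 18.32°  ✓
  (2,3): δ = 132.60°  ·
  (2,4): δ = 89.00°  ·
  (2,5): δ = 24.04°  ✓
  (3,4): δ = 136.40°  ·
  (3,5): δ = 71.44°  ·
  (4,5): δ = 115.04°  ·
antipodal pairs: 6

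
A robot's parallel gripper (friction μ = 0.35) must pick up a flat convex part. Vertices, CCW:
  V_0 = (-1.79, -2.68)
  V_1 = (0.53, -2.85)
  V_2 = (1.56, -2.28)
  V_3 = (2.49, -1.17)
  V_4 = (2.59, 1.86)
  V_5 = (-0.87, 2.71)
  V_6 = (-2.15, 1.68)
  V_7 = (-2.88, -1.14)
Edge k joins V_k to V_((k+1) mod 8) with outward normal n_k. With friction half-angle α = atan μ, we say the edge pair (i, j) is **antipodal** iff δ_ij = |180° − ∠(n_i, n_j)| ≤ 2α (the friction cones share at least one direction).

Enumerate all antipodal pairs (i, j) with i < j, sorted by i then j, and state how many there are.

count = 6; pairs: (0,4), (1,5), (2,5), (2,6), (3,6), (3,7)

α = atan 0.35 = 19.29°;  2α = 38.58°
n_0 = (-0.0731, -0.9973)
n_1 = (+0.4842, -0.8750)
n_2 = (+0.7665, -0.6422)
n_3 = (+0.9995, -0.0330)
n_4 = (+0.2386, +0.9711)
n_5 = (-0.6269, +0.7791)
n_6 = (-0.9681, +0.2506)
n_7 = (-0.8162, -0.5777)
  (0,1): δ = 146.85°  ·
  (0,2): δ = 125.77°  ·
  (0,3): δ = 87.70°  ·
  (0,4): δ = 9.61°  ✓
  (0,5): δ = 43.01°  ·
  (0,6): δ = 79.68°  ·
  (0,7): δ = 129.48°  ·
  (1,2): δ = 158.92°  ·
  (1,3): δ = 120.85°  ·
  (1,4): δ = 42.76°  ·
  (1,5): δ = 9.86°  ✓
  (1,6): δ = 46.53°  ·
  (1,7): δ = 96.33°  ·
  (2,3): δ = 141.93°  ·
  (2,4): δ = 63.84°  ·
  (2,5): δ = 11.22°  ✓
  (2,6): δ = 25.44°  ✓
  (2,7): δ = 75.25°  ·
  (3,4): δ = 101.91°  ·
  (3,5): δ = 49.29°  ·
  (3,6): δ = 12.62°  ✓
  (3,7): δ = 37.18°  ✓
  (4,5): δ = 127.37°  ·
  (4,6): δ = 90.71°  ·
  (4,7): δ = 40.91°  ·
  (5,6): δ = 143.34°  ·
  (5,7): δ = 93.53°  ·
  (6,7): δ = 130.20°  ·
antipodal pairs: 6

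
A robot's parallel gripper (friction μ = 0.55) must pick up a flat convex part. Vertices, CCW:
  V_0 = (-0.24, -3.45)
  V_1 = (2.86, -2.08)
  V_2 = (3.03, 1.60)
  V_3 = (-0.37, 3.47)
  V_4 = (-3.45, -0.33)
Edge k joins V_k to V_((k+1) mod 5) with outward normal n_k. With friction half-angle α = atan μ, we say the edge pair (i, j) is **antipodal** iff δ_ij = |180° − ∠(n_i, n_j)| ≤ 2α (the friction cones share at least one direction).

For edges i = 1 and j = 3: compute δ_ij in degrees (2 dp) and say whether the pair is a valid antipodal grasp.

α = atan 0.55 = 28.81°;  2α = 57.62°
edge 1: e_1 = (+0.17, +3.68);  n_1 = (+0.9989, -0.0461)
edge 3: e_3 = (-3.08, -3.80);  n_3 = (-0.7769, +0.6297)
∠(n_1, n_3) = 143.62°
δ = |180° − 143.62°| = 36.38°
36.38° ≤ 2α = 57.62°  →  valid

δ = 36.38°, valid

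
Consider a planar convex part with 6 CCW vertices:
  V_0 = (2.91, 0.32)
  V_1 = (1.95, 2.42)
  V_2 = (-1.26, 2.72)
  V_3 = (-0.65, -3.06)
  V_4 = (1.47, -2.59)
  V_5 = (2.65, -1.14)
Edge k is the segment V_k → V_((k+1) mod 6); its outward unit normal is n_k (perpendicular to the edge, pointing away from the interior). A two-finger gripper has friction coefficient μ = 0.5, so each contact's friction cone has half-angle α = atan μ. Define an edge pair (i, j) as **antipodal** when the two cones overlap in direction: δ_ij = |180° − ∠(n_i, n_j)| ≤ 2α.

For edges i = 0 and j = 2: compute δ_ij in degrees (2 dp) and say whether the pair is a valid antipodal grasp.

δ = 18.54°, valid

α = atan 0.5 = 26.57°;  2α = 53.13°
edge 0: e_0 = (-0.96, +2.10);  n_0 = (+0.9095, +0.4158)
edge 2: e_2 = (+0.61, -5.78);  n_2 = (-0.9945, -0.1050)
∠(n_0, n_2) = 161.46°
δ = |180° − 161.46°| = 18.54°
18.54° ≤ 2α = 53.13°  →  valid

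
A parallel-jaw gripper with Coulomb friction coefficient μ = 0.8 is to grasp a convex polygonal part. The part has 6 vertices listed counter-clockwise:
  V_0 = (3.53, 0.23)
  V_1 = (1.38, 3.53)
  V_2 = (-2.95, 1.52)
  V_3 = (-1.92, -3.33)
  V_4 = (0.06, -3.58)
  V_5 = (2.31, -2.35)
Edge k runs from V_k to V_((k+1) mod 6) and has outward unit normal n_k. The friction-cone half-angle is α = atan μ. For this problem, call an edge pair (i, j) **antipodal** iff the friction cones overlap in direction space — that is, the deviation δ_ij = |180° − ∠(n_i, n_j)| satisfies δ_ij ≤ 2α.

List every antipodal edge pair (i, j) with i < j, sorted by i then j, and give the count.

count = 7; pairs: (0,2), (0,3), (1,3), (1,4), (1,5), (2,4), (2,5)

α = atan 0.8 = 38.66°;  2α = 77.32°
n_0 = (+0.8379, +0.5459)
n_1 = (-0.4210, +0.9070)
n_2 = (-0.9782, -0.2077)
n_3 = (-0.1253, -0.9921)
n_4 = (+0.4797, -0.8774)
n_5 = (+0.9040, -0.4275)
  (0,1): δ = 98.18°  ·
  (0,2): δ = 21.10°  ✓
  (0,3): δ = 49.72°  ✓
  (0,4): δ = 85.58°  ·
  (0,5): δ = 121.61°  ·
  (1,2): δ = 102.91°  ·
  (1,3): δ = 32.10°  ✓
  (1,4): δ = 3.76°  ✓
  (1,5): δ = 39.79°  ✓
  (2,3): δ = 109.19°  ·
  (2,4): δ = 73.33°  ✓
  (2,5): δ = 37.30°  ✓
  (3,4): δ = 144.14°  ·
  (3,5): δ = 108.11°  ·
  (4,5): δ = 143.97°  ·
antipodal pairs: 7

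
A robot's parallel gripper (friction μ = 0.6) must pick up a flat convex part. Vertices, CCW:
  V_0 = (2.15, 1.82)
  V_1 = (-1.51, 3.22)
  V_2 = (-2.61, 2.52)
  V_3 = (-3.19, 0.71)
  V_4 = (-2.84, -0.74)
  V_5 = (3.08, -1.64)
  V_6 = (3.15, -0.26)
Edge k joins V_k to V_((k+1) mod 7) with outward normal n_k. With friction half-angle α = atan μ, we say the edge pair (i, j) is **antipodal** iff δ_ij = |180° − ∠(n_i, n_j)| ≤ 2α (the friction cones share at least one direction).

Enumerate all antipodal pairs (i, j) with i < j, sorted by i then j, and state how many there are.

count = 9; pairs: (0,3), (0,4), (1,4), (1,5), (2,5), (2,6), (3,5), (3,6), (4,6)

α = atan 0.6 = 30.96°;  2α = 61.93°
n_0 = (+0.3573, +0.9340)
n_1 = (-0.5369, +0.8437)
n_2 = (-0.9523, +0.3052)
n_3 = (-0.9721, -0.2346)
n_4 = (-0.1503, -0.9886)
n_5 = (+0.9987, -0.0507)
n_6 = (+0.9013, +0.4333)
  (0,1): δ = 126.60°  ·
  (0,2): δ = 86.84°  ·
  (0,3): δ = 55.50°  ✓
  (0,4): δ = 12.29°  ✓
  (0,5): δ = 108.03°  ·
  (0,6): δ = 136.61°  ·
  (1,2): δ = 140.24°  ·
  (1,3): δ = 108.90°  ·
  (1,4): δ = 41.12°  ✓
  (1,5): δ = 54.62°  ✓
  (1,6): δ = 83.21°  ·
  (2,3): δ = 148.66°  ·
  (2,4): δ = 80.88°  ·
  (2,5): δ = 14.86°  ✓
  (2,6): δ = 43.44°  ✓
  (3,4): δ = 112.21°  ·
  (3,5): δ = 16.47°  ✓
  (3,6): δ = 12.11°  ✓
  (4,5): δ = 84.26°  ·
  (4,6): δ = 55.68°  ✓
  (5,6): δ = 151.42°  ·
antipodal pairs: 9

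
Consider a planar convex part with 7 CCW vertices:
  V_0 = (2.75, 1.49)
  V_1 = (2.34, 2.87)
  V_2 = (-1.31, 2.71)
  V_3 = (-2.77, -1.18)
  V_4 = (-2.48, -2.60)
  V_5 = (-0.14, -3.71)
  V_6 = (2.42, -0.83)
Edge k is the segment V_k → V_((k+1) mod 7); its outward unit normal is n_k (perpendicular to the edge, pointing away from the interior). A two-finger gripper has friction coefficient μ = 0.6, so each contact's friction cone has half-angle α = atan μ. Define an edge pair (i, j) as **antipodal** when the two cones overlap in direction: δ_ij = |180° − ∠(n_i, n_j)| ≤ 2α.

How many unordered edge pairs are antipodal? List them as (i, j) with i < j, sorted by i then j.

α = atan 0.6 = 30.96°;  2α = 61.93°
n_0 = (+0.9586, +0.2848)
n_1 = (-0.0438, +0.9990)
n_2 = (-0.9362, +0.3514)
n_3 = (-0.9798, -0.2001)
n_4 = (-0.4286, -0.9035)
n_5 = (+0.7474, -0.6644)
n_6 = (+0.9900, -0.1408)
  (0,1): δ = 104.04°  ·
  (0,2): δ = 37.12°  ✓
  (0,3): δ = 5.00°  ✓
  (0,4): δ = 48.08°  ✓
  (0,5): δ = 121.82°  ·
  (0,6): δ = 155.36°  ·
  (1,2): δ = 113.08°  ·
  (1,3): δ = 80.97°  ·
  (1,4): δ = 27.89°  ✓
  (1,5): δ = 45.86°  ✓
  (1,6): δ = 79.39°  ·
  (2,3): δ = 147.89°  ·
  (2,4): δ = 94.81°  ·
  (2,5): δ = 21.06°  ✓
  (2,6): δ = 12.48°  ✓
  (3,4): δ = 126.92°  ·
  (3,5): δ = 53.18°  ✓
  (3,6): δ = 19.64°  ✓
  (4,5): δ = 106.26°  ·
  (4,6): δ = 72.72°  ·
  (5,6): δ = 146.46°  ·
antipodal pairs: 9

count = 9; pairs: (0,2), (0,3), (0,4), (1,4), (1,5), (2,5), (2,6), (3,5), (3,6)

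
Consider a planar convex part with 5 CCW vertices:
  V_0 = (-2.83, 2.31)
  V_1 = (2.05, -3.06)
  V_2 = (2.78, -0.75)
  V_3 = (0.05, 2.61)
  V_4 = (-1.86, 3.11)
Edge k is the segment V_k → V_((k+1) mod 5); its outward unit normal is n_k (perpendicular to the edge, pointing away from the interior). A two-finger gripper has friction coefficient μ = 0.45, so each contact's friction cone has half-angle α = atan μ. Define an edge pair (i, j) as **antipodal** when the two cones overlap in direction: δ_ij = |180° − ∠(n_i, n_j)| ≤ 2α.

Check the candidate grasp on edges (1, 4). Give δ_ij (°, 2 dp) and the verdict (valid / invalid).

α = atan 0.45 = 24.23°;  2α = 48.46°
edge 1: e_1 = (+0.73, +2.31);  n_1 = (+0.9535, -0.3013)
edge 4: e_4 = (-0.97, -0.80);  n_4 = (-0.6363, +0.7715)
∠(n_1, n_4) = 147.05°
δ = |180° − 147.05°| = 32.95°
32.95° ≤ 2α = 48.46°  →  valid

δ = 32.95°, valid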